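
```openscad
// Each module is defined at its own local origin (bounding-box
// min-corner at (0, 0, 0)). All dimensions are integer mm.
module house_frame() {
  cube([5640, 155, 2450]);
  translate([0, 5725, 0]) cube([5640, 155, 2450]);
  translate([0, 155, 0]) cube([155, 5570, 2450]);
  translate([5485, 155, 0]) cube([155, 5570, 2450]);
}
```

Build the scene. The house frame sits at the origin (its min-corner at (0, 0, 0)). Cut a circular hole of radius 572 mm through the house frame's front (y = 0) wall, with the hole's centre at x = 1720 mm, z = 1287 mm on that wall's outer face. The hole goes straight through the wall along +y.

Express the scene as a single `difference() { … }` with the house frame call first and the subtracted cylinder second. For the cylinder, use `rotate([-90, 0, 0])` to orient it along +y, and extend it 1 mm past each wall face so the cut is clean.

difference() {
  house_frame();
  translate([1720, -1, 1287]) rotate([-90, 0, 0]) cylinder(h = 157, r = 572);
}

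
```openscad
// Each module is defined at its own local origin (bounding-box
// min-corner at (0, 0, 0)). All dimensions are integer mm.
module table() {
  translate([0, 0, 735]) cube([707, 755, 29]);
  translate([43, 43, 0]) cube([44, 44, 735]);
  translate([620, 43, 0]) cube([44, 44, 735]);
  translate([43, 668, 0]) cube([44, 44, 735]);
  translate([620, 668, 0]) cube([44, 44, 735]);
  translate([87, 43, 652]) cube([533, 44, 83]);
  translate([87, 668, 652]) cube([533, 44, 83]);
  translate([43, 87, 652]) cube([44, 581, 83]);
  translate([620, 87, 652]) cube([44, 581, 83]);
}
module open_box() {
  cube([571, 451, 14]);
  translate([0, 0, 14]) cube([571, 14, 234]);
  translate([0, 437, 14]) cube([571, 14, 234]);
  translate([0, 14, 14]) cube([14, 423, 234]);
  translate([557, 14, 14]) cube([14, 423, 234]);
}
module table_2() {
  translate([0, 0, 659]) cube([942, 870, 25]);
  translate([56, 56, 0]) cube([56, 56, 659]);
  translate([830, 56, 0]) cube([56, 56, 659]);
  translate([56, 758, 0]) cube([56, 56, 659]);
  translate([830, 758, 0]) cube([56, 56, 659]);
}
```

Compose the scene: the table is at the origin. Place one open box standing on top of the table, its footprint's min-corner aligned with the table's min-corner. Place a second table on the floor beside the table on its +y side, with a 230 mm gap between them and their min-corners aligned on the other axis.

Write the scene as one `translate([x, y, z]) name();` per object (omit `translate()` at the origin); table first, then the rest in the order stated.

table();
translate([0, 0, 764]) open_box();
translate([0, 985, 0]) table_2();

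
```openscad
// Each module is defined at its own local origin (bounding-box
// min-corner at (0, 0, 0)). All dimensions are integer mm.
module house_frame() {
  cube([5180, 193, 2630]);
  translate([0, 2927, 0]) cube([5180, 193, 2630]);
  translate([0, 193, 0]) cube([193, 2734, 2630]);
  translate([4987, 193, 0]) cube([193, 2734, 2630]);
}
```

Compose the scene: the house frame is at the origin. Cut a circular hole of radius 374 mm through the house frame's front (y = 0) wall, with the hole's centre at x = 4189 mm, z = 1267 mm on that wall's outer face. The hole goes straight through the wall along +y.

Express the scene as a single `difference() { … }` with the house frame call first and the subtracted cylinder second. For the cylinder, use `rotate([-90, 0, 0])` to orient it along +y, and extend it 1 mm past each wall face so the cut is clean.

difference() {
  house_frame();
  translate([4189, -1, 1267]) rotate([-90, 0, 0]) cylinder(h = 195, r = 374);
}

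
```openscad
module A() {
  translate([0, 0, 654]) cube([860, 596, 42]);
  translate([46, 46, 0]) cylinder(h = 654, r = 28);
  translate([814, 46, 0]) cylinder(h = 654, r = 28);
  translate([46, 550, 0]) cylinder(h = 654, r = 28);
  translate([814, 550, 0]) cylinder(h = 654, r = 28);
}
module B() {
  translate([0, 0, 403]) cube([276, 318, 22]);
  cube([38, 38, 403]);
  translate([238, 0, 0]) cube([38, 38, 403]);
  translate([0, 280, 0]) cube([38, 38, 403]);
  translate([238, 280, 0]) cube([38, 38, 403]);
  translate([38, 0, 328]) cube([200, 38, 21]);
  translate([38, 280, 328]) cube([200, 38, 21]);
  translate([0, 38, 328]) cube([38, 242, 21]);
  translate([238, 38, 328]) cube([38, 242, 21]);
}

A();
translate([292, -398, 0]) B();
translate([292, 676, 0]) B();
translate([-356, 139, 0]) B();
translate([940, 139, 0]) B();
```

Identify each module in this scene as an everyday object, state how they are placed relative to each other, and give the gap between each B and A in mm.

A is a table. B is a stool. Four stools sit around the table at the −y, +y, −x, +x sides. The gap between each stool and the table is 80 mm.

Each stool's nearest face is 80 mm from the table's bounding box.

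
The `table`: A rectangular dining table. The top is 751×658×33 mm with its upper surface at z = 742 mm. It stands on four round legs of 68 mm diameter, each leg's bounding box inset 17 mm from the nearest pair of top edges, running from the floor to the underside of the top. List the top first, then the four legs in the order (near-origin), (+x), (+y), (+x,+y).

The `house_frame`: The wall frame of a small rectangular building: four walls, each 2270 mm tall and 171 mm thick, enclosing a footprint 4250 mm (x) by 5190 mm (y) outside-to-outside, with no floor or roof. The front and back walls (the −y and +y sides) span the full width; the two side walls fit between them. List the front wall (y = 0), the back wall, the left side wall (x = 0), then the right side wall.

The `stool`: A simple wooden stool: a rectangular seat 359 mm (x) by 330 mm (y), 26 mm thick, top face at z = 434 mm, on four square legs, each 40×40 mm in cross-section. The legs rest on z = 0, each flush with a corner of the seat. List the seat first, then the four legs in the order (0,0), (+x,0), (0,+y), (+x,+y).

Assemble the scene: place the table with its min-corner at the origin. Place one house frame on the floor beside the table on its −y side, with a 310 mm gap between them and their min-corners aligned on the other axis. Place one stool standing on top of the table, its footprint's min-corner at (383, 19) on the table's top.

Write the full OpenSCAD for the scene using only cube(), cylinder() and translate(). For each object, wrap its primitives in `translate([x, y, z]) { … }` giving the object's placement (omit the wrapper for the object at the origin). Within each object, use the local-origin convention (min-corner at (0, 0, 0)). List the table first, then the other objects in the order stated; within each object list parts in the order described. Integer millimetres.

translate([0, 0, 709]) cube([751, 658, 33]);
translate([51, 51, 0]) cylinder(h = 709, r = 34);
translate([700, 51, 0]) cylinder(h = 709, r = 34);
translate([51, 607, 0]) cylinder(h = 709, r = 34);
translate([700, 607, 0]) cylinder(h = 709, r = 34);
translate([0, -5500, 0]) {
  cube([4250, 171, 2270]);
  translate([0, 5019, 0]) cube([4250, 171, 2270]);
  translate([0, 171, 0]) cube([171, 4848, 2270]);
  translate([4079, 171, 0]) cube([171, 4848, 2270]);
}
translate([383, 19, 742]) {
  translate([0, 0, 408]) cube([359, 330, 26]);
  cube([40, 40, 408]);
  translate([319, 0, 0]) cube([40, 40, 408]);
  translate([0, 290, 0]) cube([40, 40, 408]);
  translate([319, 290, 0]) cube([40, 40, 408]);
}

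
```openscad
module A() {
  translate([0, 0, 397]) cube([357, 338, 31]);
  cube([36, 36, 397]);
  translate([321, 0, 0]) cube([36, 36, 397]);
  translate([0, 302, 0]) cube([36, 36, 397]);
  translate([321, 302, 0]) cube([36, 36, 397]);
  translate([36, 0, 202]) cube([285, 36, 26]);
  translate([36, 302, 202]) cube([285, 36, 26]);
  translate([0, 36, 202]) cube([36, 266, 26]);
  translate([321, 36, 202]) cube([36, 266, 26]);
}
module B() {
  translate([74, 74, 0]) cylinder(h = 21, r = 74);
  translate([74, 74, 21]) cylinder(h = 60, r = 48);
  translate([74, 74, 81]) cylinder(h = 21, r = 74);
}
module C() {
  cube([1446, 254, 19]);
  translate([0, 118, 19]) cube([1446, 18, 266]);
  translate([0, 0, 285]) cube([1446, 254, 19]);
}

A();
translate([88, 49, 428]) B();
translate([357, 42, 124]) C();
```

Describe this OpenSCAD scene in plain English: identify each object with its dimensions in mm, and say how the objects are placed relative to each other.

A is a four-legged stool. The seat is 357×338 mm, 31 mm thick, top at z = 428 mm. It stands on four square legs, each 36×36 mm in cross-section, from z = 0 to the seat underside, each flush with a corner of the seat. Four stretchers, 36 mm wide and 26 mm tall, connect adjacent legs with their undersides at z = 202 mm, each running between the inner faces of the legs it joins and aligned with the legs' outer faces on the other axis.

B is a spool: two coaxial disc flanges of radius 74 mm and thickness 21 mm, joined by a core cylinder of radius 48 mm and height 60 mm. The lower flange rests on z = 0 and the three cylinders share a vertical axis.

C is an I-beam lying along x, 1446 mm long. Overall section height 304 mm. Two flanges 254 mm wide (y) and 19 mm thick, one on the floor and one at the top; a web 18 mm thick runs between them, centred on the flange width.

The spool is on top of the stool. The I-beam is beside the stool with their tops flush at z = 428.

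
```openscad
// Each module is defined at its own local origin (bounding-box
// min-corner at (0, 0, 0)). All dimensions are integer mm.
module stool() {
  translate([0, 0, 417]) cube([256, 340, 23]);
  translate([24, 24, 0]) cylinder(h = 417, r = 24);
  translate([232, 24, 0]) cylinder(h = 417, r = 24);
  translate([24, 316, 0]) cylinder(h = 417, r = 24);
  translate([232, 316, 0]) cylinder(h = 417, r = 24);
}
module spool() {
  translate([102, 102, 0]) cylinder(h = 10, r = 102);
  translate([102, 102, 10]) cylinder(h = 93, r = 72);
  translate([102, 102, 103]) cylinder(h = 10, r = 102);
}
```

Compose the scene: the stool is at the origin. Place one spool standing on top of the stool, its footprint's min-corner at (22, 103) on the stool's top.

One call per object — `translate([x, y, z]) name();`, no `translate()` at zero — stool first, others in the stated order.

stool();
translate([22, 103, 440]) spool();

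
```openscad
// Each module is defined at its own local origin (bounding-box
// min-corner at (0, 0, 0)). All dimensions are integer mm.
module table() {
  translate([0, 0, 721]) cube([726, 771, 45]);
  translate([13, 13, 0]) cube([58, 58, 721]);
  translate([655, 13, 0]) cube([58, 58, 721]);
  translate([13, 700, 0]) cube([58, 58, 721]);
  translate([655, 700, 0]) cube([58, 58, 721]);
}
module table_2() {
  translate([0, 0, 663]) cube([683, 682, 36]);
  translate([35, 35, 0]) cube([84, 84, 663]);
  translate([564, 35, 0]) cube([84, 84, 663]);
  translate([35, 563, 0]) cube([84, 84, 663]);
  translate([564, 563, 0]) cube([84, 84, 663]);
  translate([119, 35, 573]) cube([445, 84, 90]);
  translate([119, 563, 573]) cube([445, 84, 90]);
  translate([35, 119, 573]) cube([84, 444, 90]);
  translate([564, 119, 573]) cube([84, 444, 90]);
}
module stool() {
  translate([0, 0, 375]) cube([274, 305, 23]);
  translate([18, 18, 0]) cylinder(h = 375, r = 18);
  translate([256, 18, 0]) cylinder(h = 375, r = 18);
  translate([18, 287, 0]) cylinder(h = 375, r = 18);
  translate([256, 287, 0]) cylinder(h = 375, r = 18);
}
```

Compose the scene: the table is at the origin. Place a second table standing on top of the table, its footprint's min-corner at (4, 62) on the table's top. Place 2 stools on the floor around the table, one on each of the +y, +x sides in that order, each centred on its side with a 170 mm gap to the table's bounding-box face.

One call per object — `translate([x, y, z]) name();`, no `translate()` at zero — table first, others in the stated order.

table();
translate([4, 62, 766]) table_2();
translate([226, 941, 0]) stool();
translate([896, 233, 0]) stool();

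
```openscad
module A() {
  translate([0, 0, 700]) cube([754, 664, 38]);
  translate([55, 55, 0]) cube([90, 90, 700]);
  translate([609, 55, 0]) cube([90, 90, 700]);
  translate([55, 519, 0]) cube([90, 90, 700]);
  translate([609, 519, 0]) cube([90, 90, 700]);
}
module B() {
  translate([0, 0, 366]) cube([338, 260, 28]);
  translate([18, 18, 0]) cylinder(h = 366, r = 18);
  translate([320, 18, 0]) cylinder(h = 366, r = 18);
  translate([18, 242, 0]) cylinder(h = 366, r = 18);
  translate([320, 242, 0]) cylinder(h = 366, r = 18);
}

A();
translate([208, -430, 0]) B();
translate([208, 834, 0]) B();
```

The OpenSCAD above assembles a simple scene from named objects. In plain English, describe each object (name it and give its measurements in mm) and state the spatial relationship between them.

A is a table with a 754×664 mm rectangular top, 38 mm thick, top surface at z = 738 mm, supported by four 90×90 mm square legs, each inset 55 mm from the nearest pair of top edges, running from the floor.

B is a simple wooden stool: a rectangular seat 338 mm (x) by 260 mm (y), 28 mm thick, top face at z = 394 mm, on four round legs, each 36 mm in diameter. The legs rest on z = 0, each leg's axis is inset half a diameter from the nearest pair of seat edges (so the leg's bounding box is flush with the corner).

Two stools sit around the table at the −y, +y sides.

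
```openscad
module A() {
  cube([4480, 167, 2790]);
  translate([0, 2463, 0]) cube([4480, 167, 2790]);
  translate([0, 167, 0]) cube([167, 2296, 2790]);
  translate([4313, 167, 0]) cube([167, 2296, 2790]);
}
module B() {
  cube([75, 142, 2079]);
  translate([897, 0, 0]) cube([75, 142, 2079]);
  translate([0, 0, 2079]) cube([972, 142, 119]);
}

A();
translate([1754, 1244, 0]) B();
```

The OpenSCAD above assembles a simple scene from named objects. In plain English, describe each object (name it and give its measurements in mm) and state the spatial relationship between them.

A is the wall frame of a small rectangular building: four walls, each 2790 mm tall and 167 mm thick, enclosing a footprint 4480 mm (x) by 2630 mm (y) outside-to-outside, with no floor or roof. The front and back walls (the −y and +y sides) span the full width; the two side walls fit between them.

B is a door frame. The clear opening is 822 mm wide and 2079 mm high. Two 75 mm wide jambs, 142 mm deep, stand either side of the opening from the floor to the top of the opening. A 119 mm thick head sits across the top of both jambs, spanning the full outside width of the frame.

The door frame sits inside the house frame, centred.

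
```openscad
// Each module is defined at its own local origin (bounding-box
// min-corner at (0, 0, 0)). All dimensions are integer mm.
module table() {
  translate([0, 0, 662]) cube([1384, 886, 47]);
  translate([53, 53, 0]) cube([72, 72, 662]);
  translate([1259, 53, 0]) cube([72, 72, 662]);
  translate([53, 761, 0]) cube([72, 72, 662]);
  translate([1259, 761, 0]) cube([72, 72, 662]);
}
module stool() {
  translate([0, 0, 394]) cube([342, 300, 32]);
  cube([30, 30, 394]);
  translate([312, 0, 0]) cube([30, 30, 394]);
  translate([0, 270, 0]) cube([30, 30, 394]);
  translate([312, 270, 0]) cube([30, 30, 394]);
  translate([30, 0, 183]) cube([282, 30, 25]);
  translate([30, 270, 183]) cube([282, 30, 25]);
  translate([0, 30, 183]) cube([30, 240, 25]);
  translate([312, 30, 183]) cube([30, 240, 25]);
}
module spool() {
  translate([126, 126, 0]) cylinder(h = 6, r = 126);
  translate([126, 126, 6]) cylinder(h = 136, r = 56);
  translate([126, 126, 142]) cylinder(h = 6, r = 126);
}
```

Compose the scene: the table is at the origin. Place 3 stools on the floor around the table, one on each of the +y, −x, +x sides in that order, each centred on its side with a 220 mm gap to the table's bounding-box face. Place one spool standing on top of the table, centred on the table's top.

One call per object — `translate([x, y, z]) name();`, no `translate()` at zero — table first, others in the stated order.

table();
translate([521, 1106, 0]) stool();
translate([-562, 293, 0]) stool();
translate([1604, 293, 0]) stool();
translate([566, 317, 709]) spool();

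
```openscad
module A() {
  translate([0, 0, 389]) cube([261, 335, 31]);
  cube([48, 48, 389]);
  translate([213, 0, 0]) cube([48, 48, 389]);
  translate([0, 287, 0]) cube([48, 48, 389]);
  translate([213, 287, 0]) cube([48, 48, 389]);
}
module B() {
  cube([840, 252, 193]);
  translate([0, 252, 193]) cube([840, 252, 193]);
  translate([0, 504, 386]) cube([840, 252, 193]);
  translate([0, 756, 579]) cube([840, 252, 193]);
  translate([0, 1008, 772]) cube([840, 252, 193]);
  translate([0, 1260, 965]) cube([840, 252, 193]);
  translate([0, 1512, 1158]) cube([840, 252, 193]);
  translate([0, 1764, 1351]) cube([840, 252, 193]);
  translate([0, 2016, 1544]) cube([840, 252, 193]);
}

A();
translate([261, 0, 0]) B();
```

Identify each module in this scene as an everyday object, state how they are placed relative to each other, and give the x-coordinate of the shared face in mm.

The stool's +x face and the staircase's −x face are both at x = 261 mm.

A is a stool. B is a staircase. The staircase is against the stool's +x side, with their −y faces flush. The x-coordinate of the shared face is 261 mm.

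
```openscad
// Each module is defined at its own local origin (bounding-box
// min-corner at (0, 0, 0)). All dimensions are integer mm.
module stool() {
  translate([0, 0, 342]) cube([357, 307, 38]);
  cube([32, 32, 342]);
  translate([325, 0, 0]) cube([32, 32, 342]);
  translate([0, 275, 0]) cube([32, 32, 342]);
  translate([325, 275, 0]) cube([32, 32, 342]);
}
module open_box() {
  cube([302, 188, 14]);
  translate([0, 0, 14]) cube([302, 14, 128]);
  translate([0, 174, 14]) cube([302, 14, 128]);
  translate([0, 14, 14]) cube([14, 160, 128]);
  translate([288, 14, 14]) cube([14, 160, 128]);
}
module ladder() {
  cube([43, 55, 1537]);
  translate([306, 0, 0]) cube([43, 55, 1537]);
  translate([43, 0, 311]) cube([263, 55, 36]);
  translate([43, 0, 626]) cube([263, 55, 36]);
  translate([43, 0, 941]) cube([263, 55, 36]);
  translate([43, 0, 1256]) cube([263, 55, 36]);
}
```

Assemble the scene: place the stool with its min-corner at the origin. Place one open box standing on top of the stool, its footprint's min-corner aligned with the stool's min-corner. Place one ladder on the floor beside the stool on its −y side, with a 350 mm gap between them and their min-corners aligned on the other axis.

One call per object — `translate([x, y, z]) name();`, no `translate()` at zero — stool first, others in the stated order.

stool();
translate([0, 0, 380]) open_box();
translate([0, -405, 0]) ladder();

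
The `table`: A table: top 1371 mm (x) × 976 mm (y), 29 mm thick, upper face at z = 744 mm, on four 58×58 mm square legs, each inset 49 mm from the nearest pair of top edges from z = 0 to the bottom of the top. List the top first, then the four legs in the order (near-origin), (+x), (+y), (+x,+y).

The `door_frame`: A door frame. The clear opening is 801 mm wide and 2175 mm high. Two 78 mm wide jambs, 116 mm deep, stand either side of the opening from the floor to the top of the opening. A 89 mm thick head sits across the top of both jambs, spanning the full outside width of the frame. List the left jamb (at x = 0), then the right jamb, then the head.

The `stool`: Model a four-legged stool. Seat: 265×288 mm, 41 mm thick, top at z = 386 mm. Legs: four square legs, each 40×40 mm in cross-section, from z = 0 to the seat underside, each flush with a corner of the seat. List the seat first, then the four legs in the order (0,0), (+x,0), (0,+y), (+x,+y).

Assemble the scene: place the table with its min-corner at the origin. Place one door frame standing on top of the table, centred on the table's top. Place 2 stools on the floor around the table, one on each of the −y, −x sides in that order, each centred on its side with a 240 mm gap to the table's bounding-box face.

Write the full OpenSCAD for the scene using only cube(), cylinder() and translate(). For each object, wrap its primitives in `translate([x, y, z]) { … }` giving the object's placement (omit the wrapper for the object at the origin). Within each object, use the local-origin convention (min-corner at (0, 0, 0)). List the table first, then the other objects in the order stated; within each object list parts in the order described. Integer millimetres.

translate([0, 0, 715]) cube([1371, 976, 29]);
translate([49, 49, 0]) cube([58, 58, 715]);
translate([1264, 49, 0]) cube([58, 58, 715]);
translate([49, 869, 0]) cube([58, 58, 715]);
translate([1264, 869, 0]) cube([58, 58, 715]);
translate([207, 430, 744]) {
  cube([78, 116, 2175]);
  translate([879, 0, 0]) cube([78, 116, 2175]);
  translate([0, 0, 2175]) cube([957, 116, 89]);
}
translate([553, -528, 0]) {
  translate([0, 0, 345]) cube([265, 288, 41]);
  cube([40, 40, 345]);
  translate([225, 0, 0]) cube([40, 40, 345]);
  translate([0, 248, 0]) cube([40, 40, 345]);
  translate([225, 248, 0]) cube([40, 40, 345]);
}
translate([-505, 344, 0]) {
  translate([0, 0, 345]) cube([265, 288, 41]);
  cube([40, 40, 345]);
  translate([225, 0, 0]) cube([40, 40, 345]);
  translate([0, 248, 0]) cube([40, 40, 345]);
  translate([225, 248, 0]) cube([40, 40, 345]);
}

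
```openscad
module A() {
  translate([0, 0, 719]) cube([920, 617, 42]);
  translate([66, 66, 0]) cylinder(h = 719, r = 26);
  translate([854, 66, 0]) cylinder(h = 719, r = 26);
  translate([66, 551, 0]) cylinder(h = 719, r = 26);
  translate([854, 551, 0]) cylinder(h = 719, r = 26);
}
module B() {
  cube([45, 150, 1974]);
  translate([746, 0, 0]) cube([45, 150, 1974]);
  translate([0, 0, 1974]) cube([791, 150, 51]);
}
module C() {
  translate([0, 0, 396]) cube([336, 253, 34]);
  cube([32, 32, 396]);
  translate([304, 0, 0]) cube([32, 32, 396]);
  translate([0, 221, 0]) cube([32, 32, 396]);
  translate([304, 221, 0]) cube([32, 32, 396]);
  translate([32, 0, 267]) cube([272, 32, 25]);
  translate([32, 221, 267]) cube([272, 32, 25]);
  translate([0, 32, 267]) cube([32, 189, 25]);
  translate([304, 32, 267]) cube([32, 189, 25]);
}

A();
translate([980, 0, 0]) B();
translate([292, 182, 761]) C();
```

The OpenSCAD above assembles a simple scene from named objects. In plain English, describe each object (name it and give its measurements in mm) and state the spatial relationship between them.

A is a rectangular dining table. The top is 920×617×42 mm with its upper surface at z = 761 mm. It stands on four round legs of 52 mm diameter, each leg's bounding box inset 40 mm from the nearest pair of top edges, running from the floor to the underside of the top.

B is a rectangular door frame: two vertical jambs of 45×150 mm section, 1974 mm tall, with a clear opening 701 mm wide between their inner faces. A header 51 mm tall and 150 mm deep lies on top of the jambs and spans the full outside width.

C is a four-legged stool. The seat is a 336×253×34 mm slab whose top surface is at z = 430 mm; four square legs, each 32×32 mm in cross-section, run from the floor (z = 0) to the underside of the seat, each flush with a corner of the seat. Four stretchers, 32 mm wide and 25 mm tall, connect adjacent legs with their undersides at z = 267 mm, each running between the inner faces of the legs it joins and aligned with the legs' outer faces on the other axis.

The door frame is on the floor beside the table on its +x side. The stool is on top of the table, centred.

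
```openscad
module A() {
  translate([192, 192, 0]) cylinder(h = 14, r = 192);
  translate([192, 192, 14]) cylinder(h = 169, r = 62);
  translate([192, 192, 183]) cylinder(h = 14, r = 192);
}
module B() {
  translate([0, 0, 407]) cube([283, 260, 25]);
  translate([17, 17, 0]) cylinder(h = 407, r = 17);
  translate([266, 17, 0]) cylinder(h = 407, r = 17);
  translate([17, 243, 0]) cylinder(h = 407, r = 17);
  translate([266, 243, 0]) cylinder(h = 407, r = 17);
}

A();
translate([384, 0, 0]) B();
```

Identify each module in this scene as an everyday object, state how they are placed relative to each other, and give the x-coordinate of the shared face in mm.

The spool's +x face and the stool's −x face are both at x = 384 mm.

A is a spool. B is a stool. The stool is against the spool's +x side, with their −y faces flush. The x-coordinate of the shared face is 384 mm.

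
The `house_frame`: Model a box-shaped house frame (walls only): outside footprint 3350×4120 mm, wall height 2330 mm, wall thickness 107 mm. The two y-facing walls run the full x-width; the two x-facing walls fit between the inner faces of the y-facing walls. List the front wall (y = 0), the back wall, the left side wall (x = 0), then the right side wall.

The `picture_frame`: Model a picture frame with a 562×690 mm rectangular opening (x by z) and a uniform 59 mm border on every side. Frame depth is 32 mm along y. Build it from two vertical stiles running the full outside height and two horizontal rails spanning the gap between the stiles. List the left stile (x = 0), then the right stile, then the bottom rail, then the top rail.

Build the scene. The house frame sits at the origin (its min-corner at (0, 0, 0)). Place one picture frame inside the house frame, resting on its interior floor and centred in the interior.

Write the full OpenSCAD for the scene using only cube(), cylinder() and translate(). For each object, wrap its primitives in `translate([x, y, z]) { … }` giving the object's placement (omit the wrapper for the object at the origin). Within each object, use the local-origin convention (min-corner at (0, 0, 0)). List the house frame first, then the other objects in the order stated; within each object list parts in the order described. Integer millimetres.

cube([3350, 107, 2330]);
translate([0, 4013, 0]) cube([3350, 107, 2330]);
translate([0, 107, 0]) cube([107, 3906, 2330]);
translate([3243, 107, 0]) cube([107, 3906, 2330]);
translate([1335, 2044, 0]) {
  cube([59, 32, 808]);
  translate([621, 0, 0]) cube([59, 32, 808]);
  translate([59, 0, 0]) cube([562, 32, 59]);
  translate([59, 0, 749]) cube([562, 32, 59]);
}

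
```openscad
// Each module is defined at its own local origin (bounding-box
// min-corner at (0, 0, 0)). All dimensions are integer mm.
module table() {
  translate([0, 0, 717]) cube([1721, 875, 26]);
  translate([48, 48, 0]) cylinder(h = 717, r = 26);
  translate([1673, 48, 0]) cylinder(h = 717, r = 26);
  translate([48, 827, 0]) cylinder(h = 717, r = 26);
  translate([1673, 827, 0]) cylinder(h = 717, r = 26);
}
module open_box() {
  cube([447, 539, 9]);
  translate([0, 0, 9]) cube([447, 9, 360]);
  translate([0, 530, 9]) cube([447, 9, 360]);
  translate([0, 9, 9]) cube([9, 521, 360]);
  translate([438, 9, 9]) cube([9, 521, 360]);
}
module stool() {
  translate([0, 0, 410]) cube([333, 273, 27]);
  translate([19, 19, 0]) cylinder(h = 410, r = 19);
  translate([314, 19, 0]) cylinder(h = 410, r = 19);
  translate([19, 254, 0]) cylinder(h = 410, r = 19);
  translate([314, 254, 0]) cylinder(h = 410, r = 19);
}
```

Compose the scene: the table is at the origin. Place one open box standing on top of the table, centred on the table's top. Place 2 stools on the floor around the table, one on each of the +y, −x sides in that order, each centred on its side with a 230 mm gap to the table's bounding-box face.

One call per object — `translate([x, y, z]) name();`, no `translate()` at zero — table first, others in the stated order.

table();
translate([637, 168, 743]) open_box();
translate([694, 1105, 0]) stool();
translate([-563, 301, 0]) stool();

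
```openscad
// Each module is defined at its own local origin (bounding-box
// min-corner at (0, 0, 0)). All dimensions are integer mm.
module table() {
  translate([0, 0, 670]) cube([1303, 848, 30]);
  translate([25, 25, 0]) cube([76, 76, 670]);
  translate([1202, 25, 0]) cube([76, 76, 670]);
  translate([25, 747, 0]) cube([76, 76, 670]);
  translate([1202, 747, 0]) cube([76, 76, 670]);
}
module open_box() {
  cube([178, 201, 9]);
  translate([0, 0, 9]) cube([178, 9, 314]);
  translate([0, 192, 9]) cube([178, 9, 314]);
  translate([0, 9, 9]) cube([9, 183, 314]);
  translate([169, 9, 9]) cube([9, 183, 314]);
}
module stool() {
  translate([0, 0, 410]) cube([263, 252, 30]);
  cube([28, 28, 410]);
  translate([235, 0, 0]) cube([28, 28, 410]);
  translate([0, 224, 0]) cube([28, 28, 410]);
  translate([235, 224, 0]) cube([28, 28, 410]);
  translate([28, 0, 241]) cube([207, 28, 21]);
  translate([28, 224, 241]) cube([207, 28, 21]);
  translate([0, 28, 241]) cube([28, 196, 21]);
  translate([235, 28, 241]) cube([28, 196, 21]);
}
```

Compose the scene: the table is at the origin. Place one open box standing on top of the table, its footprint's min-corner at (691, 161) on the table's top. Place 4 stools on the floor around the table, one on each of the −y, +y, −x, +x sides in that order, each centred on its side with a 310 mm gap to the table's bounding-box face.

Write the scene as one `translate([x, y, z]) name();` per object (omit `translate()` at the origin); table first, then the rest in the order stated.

table();
translate([691, 161, 700]) open_box();
translate([520, -562, 0]) stool();
translate([520, 1158, 0]) stool();
translate([-573, 298, 0]) stool();
translate([1613, 298, 0]) stool();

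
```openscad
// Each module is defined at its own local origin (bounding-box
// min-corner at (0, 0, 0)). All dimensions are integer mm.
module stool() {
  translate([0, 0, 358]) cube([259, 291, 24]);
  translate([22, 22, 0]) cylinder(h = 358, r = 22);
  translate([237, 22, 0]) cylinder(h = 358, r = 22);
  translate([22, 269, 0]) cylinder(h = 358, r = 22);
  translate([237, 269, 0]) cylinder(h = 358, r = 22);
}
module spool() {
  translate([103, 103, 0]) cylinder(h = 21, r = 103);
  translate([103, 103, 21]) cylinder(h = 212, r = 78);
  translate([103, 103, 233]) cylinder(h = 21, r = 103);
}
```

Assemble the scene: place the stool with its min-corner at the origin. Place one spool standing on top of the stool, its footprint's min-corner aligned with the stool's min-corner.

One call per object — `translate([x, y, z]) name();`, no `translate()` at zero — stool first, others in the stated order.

stool();
translate([0, 0, 382]) spool();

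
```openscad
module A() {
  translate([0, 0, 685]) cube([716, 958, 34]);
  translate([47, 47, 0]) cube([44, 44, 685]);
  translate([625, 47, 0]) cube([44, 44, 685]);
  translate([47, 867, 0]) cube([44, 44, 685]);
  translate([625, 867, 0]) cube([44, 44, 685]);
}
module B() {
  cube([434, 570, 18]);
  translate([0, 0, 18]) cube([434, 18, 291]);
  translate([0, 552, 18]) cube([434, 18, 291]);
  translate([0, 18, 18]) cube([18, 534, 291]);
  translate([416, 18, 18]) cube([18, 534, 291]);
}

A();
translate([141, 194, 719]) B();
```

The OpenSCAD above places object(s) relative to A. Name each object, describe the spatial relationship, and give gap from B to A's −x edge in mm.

The open box's min-x is at 141; the table's min-x is 0; gap = 141 mm.

A is a table. B is an open box. The open box is on top of the table, centred. The gap from the open box to the table's −x edge is 141 mm.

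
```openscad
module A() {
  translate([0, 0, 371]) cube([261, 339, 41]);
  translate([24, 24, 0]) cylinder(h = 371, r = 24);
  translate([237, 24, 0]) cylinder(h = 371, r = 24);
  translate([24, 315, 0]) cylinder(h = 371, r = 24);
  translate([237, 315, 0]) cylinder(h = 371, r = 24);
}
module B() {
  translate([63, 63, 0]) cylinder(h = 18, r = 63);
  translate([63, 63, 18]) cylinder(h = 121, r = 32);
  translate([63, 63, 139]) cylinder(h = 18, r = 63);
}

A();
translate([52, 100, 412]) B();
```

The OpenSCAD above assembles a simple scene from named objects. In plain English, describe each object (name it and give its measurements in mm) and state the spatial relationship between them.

A is a simple wooden stool: a rectangular seat 261 mm (x) by 339 mm (y), 41 mm thick, top face at z = 412 mm, on four round legs, each 48 mm in diameter. The legs rest on z = 0, each leg's axis is inset half a diameter from the nearest pair of seat edges (so the leg's bounding box is flush with the corner).

B is a spool: two coaxial disc flanges of radius 63 mm and thickness 18 mm, joined by a core cylinder of radius 32 mm and height 121 mm. The lower flange rests on z = 0 and the three cylinders share a vertical axis.

The spool is on top of the stool.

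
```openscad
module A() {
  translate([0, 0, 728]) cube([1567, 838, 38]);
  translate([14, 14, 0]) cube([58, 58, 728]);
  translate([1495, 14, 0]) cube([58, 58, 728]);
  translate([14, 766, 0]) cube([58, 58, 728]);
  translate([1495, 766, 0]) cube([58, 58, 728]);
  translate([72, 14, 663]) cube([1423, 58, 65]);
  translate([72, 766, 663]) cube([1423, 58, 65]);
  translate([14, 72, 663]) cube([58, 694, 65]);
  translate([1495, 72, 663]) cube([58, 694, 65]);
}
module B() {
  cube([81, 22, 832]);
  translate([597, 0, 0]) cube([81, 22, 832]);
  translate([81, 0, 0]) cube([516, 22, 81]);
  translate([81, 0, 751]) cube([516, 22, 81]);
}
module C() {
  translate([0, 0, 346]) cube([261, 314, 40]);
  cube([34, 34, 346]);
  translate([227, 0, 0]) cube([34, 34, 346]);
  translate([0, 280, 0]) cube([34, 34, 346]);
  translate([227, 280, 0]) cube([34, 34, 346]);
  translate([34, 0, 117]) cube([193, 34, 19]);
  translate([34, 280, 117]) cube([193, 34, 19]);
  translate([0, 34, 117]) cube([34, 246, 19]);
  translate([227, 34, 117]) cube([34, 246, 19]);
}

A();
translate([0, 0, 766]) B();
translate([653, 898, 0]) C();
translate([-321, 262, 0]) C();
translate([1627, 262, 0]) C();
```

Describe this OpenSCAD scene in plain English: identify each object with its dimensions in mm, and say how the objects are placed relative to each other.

A is a table: top 1567 mm (x) × 838 mm (y), 38 mm thick, upper face at z = 766 mm, on four 58×58 mm square legs, each inset 14 mm from the nearest pair of top edges, running from z = 0 to the bottom of the top. Four apron rails, 58 mm thick and 65 mm tall, run between adjacent legs with their top edges flush with the underside of the top and their outer faces flush with the legs' outer faces.

B is a picture frame with a 516×670 mm rectangular opening (x by z) and a uniform 81 mm border on every side. Frame depth is 22 mm along y. It is built from two vertical stiles running the full outside height and two horizontal rails spanning the gap between the stiles.

C is a simple wooden stool: a rectangular seat 261 mm (x) by 314 mm (y), 40 mm thick, top face at z = 386 mm, on four square legs, each 34×34 mm in cross-section. The legs rest on z = 0, each flush with a corner of the seat. Four stretchers, 34 mm wide and 19 mm tall, connect adjacent legs with their undersides at z = 117 mm, each running between the inner faces of the legs it joins and aligned with the legs' outer faces on the other axis.

The picture frame is on top of the table. Three stools sit around the table at the +y, −x, +x sides.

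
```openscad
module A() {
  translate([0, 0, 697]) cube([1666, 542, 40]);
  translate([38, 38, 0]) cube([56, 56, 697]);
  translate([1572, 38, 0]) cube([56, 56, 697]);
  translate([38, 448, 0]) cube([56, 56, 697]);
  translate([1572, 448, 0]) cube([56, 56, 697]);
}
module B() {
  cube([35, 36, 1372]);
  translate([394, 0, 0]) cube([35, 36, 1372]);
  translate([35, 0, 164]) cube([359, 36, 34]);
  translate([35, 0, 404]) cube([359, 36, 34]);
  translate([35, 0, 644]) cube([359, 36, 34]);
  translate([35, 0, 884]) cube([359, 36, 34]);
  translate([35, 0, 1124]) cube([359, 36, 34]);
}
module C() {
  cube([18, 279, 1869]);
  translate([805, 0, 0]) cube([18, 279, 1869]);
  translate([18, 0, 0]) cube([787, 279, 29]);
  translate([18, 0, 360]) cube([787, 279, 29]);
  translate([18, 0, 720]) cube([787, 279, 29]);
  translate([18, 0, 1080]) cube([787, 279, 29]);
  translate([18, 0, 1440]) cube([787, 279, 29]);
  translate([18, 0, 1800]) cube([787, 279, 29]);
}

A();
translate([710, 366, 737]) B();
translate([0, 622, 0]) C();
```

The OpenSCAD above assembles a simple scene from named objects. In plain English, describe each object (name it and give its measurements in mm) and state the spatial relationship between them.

A is a table: top 1666 mm (x) × 542 mm (y), 40 mm thick, upper face at z = 737 mm, on four 56×56 mm square legs, each inset 38 mm from the nearest pair of top edges, running from z = 0 to the bottom of the top.

B is a wooden ladder with two side rails of 35×36 mm section and 1372 mm height, set 429 mm apart overall. Between them run 5 rectangular rungs (36 mm deep, 34 mm thick), front faces flush with the rails' −y face. The bottom of the first rung is 164 mm above the floor and each subsequent rung is 240 mm higher than the one below.

C is a bookshelf 823 mm wide overall, 279 mm deep and 1869 mm tall. The two sides are 18 mm thick vertical panels. 6 horizontal shelves of 29 mm thickness span between the inner faces of the sides; the lowest shelf sits on the floor and shelves are stacked with a clear vertical gap of 331 mm between each pair.

The ladder is on top of the table. The bookshelf is on the floor beside the table on its +y side.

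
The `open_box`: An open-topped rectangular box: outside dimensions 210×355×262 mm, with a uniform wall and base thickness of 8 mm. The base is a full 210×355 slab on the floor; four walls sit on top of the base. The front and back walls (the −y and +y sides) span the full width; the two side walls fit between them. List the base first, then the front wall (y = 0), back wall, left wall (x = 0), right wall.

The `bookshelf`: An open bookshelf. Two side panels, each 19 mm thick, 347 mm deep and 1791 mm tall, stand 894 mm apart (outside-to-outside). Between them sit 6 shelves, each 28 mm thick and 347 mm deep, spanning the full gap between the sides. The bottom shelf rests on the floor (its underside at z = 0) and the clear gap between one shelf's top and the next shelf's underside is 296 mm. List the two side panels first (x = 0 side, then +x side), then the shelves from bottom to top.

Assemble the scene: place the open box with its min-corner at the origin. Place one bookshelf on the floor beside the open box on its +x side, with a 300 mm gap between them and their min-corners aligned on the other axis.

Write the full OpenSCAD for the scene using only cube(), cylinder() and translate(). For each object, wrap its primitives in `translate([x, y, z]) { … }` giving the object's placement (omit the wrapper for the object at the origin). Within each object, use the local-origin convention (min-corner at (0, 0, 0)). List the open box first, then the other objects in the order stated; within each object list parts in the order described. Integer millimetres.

cube([210, 355, 8]);
translate([0, 0, 8]) cube([210, 8, 254]);
translate([0, 347, 8]) cube([210, 8, 254]);
translate([0, 8, 8]) cube([8, 339, 254]);
translate([202, 8, 8]) cube([8, 339, 254]);
translate([510, 0, 0]) {
  cube([19, 347, 1791]);
  translate([875, 0, 0]) cube([19, 347, 1791]);
  translate([19, 0, 0]) cube([856, 347, 28]);
  translate([19, 0, 324]) cube([856, 347, 28]);
  translate([19, 0, 648]) cube([856, 347, 28]);
  translate([19, 0, 972]) cube([856, 347, 28]);
  translate([19, 0, 1296]) cube([856, 347, 28]);
  translate([19, 0, 1620]) cube([856, 347, 28]);
}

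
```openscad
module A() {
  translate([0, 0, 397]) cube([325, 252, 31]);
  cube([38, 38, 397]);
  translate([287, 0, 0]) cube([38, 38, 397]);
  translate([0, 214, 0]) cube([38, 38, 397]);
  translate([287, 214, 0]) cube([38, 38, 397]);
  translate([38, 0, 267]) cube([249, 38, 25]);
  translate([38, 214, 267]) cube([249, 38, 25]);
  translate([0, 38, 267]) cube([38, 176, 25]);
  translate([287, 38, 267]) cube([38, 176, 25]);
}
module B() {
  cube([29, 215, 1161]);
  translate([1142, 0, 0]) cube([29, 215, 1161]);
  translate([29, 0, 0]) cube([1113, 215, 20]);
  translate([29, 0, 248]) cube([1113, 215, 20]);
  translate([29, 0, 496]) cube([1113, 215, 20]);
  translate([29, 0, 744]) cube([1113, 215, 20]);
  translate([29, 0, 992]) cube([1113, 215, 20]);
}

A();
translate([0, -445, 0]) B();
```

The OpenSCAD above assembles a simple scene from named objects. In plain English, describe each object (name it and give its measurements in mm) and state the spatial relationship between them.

A is a simple wooden stool: a rectangular seat 325 mm (x) by 252 mm (y), 31 mm thick, top face at z = 428 mm, on four square legs, each 38×38 mm in cross-section. The legs rest on z = 0, each flush with a corner of the seat. Four stretchers, 38 mm wide and 25 mm tall, connect adjacent legs with their undersides at z = 267 mm, each running between the inner faces of the legs it joins and aligned with the legs' outer faces on the other axis.

B is a bookshelf 1171 mm wide overall, 215 mm deep and 1161 mm tall. The two sides are 29 mm thick vertical panels. 5 horizontal shelves of 20 mm thickness span between the inner faces of the sides; the lowest shelf sits on the floor and shelves are stacked with a clear vertical gap of 228 mm between each pair.

The bookshelf is on the floor beside the stool on its −y side.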